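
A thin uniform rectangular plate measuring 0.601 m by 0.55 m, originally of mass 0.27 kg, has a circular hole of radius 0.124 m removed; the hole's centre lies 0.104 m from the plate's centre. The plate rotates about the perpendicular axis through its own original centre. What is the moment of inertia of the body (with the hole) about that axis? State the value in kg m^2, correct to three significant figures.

Unpierced body about its centre: I₀ = (1/12)M(a²+b²) = (1/12)(0.27)[(0.601)² + (0.55)²] = 0.014933 kg m^2.
The removed disk has mass m = M·πr²/(ab) = (0.27)·π(0.124)²/(0.601·0.55) = 0.039457 kg (same uniform areal density).
Its moment of inertia about the rotation axis (parallel-axis theorem): I_hole = (1/2)mr² + md² = (1/2)(0.039457)(0.124)² + (0.039457)(0.104)² = 0.00073011 kg m^2.
Treating the hole as negative mass, I = I₀ − I_hole = 0.014933 − 0.00073011 = 0.014203 kg m^2.

0.0142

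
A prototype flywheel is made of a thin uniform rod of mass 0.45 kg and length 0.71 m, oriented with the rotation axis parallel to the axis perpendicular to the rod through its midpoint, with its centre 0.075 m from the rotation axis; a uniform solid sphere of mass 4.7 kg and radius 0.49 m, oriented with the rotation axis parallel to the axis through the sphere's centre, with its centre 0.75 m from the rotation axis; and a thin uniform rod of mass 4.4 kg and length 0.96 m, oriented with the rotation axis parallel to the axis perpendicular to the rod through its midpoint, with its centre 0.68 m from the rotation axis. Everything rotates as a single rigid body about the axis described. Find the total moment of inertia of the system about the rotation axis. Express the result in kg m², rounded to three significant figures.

Thin rod: I_cm = (1/12)ML² = (1/12)(0.45)(0.71)² = 0.018904 kg m²; centre at d = 0.075 m, so I = I_cm + Md² gives I = 0.018904 + (0.45)(0.075)² = 0.021435 kg m².
Solid sphere: I_cm = (2/5)MR² = (2/5)(4.7)(0.49)² = 0.45139 kg m²; centre at d = 0.75 m, so I = I_cm + Md² gives I = 0.45139 + (4.7)(0.75)² = 3.0951 kg m².
Thin rod: I_cm = (1/12)ML² = (1/12)(4.4)(0.96)² = 0.33792 kg m²; centre at d = 0.68 m, so I = I_cm + Md² gives I = 0.33792 + (4.4)(0.68)² = 2.3725 kg m².
Total I = 0.021435 + 3.0951 + 2.3725 = 5.4891 kg m².

5.49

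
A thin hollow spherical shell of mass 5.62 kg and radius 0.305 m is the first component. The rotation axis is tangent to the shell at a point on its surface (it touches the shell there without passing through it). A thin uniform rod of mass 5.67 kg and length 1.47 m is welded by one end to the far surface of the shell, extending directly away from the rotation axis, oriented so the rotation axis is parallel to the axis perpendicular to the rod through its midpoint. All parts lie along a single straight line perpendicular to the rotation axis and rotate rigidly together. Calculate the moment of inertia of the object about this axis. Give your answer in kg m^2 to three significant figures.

Spherical shell: I_cm = (2/3)MR² = (2/3)(5.62)(0.305)² = 0.34853 kg m^2; centre at d = 0.305 m, so the parallel axis theorem gives I = 0.34853 + (5.62)(0.305)² = 0.87133 kg m^2.
Thin rod: I_cm = (1/12)ML² = (1/12)(5.67)(1.47)² = 1.021 kg m^2; centre at d = 0.305 + 0.305 + 0.735 = 1.345 m, so the parallel axis theorem gives I = 1.021 + (5.67)(1.345)² = 11.278 kg m^2.
Total I = 0.87133 + 11.278 = 12.15 kg m^2.

12.1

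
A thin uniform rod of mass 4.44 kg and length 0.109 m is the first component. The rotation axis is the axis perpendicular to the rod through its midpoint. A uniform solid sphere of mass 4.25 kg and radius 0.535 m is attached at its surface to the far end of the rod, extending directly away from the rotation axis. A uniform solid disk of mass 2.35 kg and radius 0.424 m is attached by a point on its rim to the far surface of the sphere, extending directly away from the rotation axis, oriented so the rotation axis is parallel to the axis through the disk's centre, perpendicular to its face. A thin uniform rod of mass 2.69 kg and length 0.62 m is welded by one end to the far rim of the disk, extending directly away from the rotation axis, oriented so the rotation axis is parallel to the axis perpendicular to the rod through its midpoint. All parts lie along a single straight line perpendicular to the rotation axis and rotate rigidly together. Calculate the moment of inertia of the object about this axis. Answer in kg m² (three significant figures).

Thin rod: I_cm = (1/12)ML² = (1/12)(4.44)(0.109)² = 0.004396 kg m²; axis through the centre, so I = 0.004396 kg m².
Solid sphere: I_cm = (2/5)MR² = (2/5)(4.25)(0.535)² = 0.48658 kg m²; centre at d = 0.0545 + 0.535 = 0.5895 m, so I = I_cm + Md² gives I = 0.48658 + (4.25)(0.5895)² = 1.9635 kg m².
Solid disk: I_cm = (1/2)MR² = (1/2)(2.35)(0.424)² = 0.21124 kg m²; centre at d = 0.0545 + 0.535 + 0.535 + 0.424 = 1.5485 m, so I = I_cm + Md² gives I = 0.21124 + (2.35)(1.5485)² = 5.8462 kg m².
Thin rod: I_cm = (1/12)ML² = (1/12)(2.69)(0.62)² = 0.08617 kg m²; centre at d = 0.0545 + 0.535 + 0.535 + 0.424 + 0.424 + 0.31 = 2.2825 m, so I = I_cm + Md² gives I = 0.08617 + (2.69)(2.2825)² = 14.101 kg m².
Total I = 0.004396 + 1.9635 + 5.8462 + 14.101 = 21.915 kg m².

21.9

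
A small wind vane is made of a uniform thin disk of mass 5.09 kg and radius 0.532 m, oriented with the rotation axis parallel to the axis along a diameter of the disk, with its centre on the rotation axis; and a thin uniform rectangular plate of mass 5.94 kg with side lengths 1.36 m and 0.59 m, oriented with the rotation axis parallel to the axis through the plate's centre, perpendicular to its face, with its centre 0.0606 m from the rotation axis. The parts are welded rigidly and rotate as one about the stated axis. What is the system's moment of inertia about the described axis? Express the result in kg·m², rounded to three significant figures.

1.47

Thin disk: I_cm = (1/4)MR² = (1/4)(5.09)(0.532)² = 0.36015 kg·m²; axis through the centre, so I = 0.36015 kg·m².
Rectangular plate: I_cm = (1/12)M(a²+b²) = (1/12)(5.94)[(1.36)² + (0.59)²] = 1.0879 kg·m²; centre at d = 0.0606 m, so the parallel axis theorem gives I = 1.0879 + (5.94)(0.0606)² = 1.1097 kg·m².
Total I = 0.36015 + 1.1097 = 1.4698 kg·m².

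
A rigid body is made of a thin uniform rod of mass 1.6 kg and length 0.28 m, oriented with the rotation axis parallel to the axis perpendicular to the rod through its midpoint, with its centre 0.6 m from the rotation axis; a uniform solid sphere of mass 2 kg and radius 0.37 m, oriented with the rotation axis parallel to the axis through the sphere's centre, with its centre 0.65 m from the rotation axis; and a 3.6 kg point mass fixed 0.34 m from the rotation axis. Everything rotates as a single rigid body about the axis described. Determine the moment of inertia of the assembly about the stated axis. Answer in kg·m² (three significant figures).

Thin rod: I_cm = (1/12)ML² = (1/12)(1.6)(0.28)² = 0.010453 kg·m²; centre at d = 0.6 m, so I = I_cm + Md² gives I = 0.010453 + (1.6)(0.6)² = 0.58645 kg·m².
Solid sphere: I_cm = (2/5)MR² = (2/5)(2)(0.37)² = 0.10952 kg·m²; centre at d = 0.65 m, so I = I_cm + Md² gives I = 0.10952 + (2)(0.65)² = 0.95452 kg·m².
Point mass: I_cm = 0; centre at d = 0.34 m, so I = I_cm + Md² gives I = 0 + (3.6)(0.34)² = 0.41616 kg·m².
Total I = 0.58645 + 0.95452 + 0.41616 = 1.9571 kg·m².

1.96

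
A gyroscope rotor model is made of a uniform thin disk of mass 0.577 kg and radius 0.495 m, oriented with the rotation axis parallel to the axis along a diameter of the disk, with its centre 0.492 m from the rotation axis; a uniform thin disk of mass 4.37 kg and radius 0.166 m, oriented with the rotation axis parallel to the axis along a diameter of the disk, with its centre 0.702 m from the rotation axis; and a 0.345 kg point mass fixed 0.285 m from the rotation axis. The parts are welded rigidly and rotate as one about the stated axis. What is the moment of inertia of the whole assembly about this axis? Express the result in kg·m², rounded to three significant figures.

Thin disk: I_cm = (1/4)MR² = (1/4)(0.577)(0.495)² = 0.035345 kg·m²; centre at d = 0.492 m, so I = I_cm + Md² gives I = 0.035345 + (0.577)(0.492)² = 0.17502 kg·m².
Thin disk: I_cm = (1/4)MR² = (1/4)(4.37)(0.166)² = 0.030105 kg·m²; centre at d = 0.702 m, so I = I_cm + Md² gives I = 0.030105 + (4.37)(0.702)² = 2.1837 kg·m².
Point mass: I_cm = 0; centre at d = 0.285 m, so I = I_cm + Md² gives I = 0 + (0.345)(0.285)² = 0.028023 kg·m².
Total I = 0.17502 + 2.1837 + 0.028023 = 2.3867 kg·m².

2.39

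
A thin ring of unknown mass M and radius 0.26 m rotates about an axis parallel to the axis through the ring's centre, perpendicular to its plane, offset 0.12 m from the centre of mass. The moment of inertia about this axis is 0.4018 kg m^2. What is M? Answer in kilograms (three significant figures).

I = I_cm + Md² = MR² + Md² = M·[1·(0.26)² + (0.12)²] = M·0.082.
So M = 0.4018 / 0.082 = 4.9 kg.

4.90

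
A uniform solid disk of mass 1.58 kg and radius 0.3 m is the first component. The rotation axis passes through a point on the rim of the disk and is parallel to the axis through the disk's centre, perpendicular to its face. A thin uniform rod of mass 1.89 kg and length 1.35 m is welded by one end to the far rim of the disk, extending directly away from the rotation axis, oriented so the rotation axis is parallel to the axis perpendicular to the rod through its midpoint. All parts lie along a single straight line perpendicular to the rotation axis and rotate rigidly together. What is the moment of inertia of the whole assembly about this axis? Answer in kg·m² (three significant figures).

3.57

Solid disk: I_cm = (1/2)MR² = (1/2)(1.58)(0.3)² = 0.0711 kg·m²; centre at d = 0.3 m, so I = I_cm + Md² gives I = 0.0711 + (1.58)(0.3)² = 0.2133 kg·m².
Thin rod: I_cm = (1/12)ML² = (1/12)(1.89)(1.35)² = 0.28704 kg·m²; centre at d = 0.3 + 0.3 + 0.675 = 1.275 m, so I = I_cm + Md² gives I = 0.28704 + (1.89)(1.275)² = 3.3595 kg·m².
Total I = 0.2133 + 3.3595 = 3.5728 kg·m².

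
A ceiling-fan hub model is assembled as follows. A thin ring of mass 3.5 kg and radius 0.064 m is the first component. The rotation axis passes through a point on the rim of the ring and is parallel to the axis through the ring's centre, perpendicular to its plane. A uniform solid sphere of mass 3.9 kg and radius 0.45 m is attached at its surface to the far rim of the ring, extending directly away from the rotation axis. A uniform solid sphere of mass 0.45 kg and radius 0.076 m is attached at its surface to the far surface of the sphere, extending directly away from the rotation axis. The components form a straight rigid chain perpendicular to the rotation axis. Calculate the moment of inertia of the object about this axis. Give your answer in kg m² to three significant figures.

2.20

Thin ring: I_cm = MR² = (3.5)(0.064)² = 0.014336 kg m²; centre at d = 0.064 m, so I = I_cm + Md² gives I = 0.014336 + (3.5)(0.064)² = 0.028672 kg m².
Solid sphere: I_cm = (2/5)MR² = (2/5)(3.9)(0.45)² = 0.3159 kg m²; centre at d = 0.064 + 0.064 + 0.45 = 0.578 m, so I = I_cm + Md² gives I = 0.3159 + (3.9)(0.578)² = 1.6188 kg m².
Solid sphere: I_cm = (2/5)MR² = (2/5)(0.45)(0.076)² = 0.0010397 kg m²; centre at d = 0.064 + 0.064 + 0.45 + 0.45 + 0.076 = 1.104 m, so I = I_cm + Md² gives I = 0.0010397 + (0.45)(1.104)² = 0.54951 kg m².
Total I = 0.028672 + 1.6188 + 0.54951 = 2.197 kg m².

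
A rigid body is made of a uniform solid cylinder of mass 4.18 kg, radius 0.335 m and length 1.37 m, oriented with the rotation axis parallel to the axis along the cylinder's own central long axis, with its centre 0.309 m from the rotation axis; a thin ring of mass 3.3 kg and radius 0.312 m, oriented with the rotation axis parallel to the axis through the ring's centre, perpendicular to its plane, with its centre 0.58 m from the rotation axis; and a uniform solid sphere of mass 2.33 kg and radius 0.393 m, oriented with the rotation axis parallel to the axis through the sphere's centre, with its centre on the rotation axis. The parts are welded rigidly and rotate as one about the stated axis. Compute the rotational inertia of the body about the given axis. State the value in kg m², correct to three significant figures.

2.21

Solid cylinder: I_cm = (1/2)MR² = (1/2)(4.18)(0.335)² = 0.23455 kg m²; centre at d = 0.309 m, so the parallel axis theorem gives I = 0.23455 + (4.18)(0.309)² = 0.63366 kg m².
Thin ring: I_cm = MR² = (3.3)(0.312)² = 0.32124 kg m²; centre at d = 0.58 m, so the parallel axis theorem gives I = 0.32124 + (3.3)(0.58)² = 1.4314 kg m².
Solid sphere: I_cm = (2/5)MR² = (2/5)(2.33)(0.393)² = 0.14395 kg m²; axis through the centre, so I = 0.14395 kg m².
Total I = 0.63366 + 1.4314 + 0.14395 = 2.209 kg m².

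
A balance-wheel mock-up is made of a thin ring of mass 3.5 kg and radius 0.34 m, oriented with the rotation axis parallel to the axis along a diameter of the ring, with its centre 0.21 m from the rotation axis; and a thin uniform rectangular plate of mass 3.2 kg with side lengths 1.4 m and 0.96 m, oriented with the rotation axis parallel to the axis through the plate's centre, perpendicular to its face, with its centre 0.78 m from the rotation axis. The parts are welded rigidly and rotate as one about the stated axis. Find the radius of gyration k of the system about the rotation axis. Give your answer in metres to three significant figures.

Thin ring: I_cm = (1/2)MR² = (1/2)(3.5)(0.34)² = 0.2023 kg m^2; centre at d = 0.21 m, so I = I_cm + Md² gives I = 0.2023 + (3.5)(0.21)² = 0.35665 kg m^2.
Rectangular plate: I_cm = (1/12)M(a²+b²) = (1/12)(3.2)[(1.4)² + (0.96)²] = 0.76843 kg m^2; centre at d = 0.78 m, so I = I_cm + Md² gives I = 0.76843 + (3.2)(0.78)² = 2.7153 kg m^2.
Total I = 3.072 kg m^2; total mass M = 6.7 kg.
k = √(I/M) = √(3.072/6.7) = 0.67713 m.

0.677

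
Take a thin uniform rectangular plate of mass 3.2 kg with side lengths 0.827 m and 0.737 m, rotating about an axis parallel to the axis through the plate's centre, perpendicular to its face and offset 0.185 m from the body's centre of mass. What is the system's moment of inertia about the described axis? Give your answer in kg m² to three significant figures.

I_cm = (1/12)M(a²+b²) = (1/12)(3.2)[(0.827)² + (0.737)²] = 0.32723 kg m²; centre at d = 0.185 m, so the parallel axis theorem gives I = 0.32723 + (3.2)(0.185)² = 0.43675 kg m².

0.437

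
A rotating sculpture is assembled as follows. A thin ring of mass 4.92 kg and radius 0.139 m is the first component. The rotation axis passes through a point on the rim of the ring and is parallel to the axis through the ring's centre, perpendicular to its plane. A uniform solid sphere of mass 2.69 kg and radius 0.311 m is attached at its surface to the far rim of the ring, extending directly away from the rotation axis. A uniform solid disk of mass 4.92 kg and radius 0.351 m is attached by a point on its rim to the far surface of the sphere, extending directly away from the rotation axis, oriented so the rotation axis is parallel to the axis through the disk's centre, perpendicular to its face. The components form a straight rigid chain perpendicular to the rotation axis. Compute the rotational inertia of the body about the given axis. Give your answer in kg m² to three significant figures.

Thin ring: I_cm = MR² = (4.92)(0.139)² = 0.095059 kg m²; centre at d = 0.139 m, so I = I_cm + Md² gives I = 0.095059 + (4.92)(0.139)² = 0.19012 kg m².
Solid sphere: I_cm = (2/5)MR² = (2/5)(2.69)(0.311)² = 0.10407 kg m²; centre at d = 0.139 + 0.139 + 0.311 = 0.589 m, so I = I_cm + Md² gives I = 0.10407 + (2.69)(0.589)² = 1.0373 kg m².
Solid disk: I_cm = (1/2)MR² = (1/2)(4.92)(0.351)² = 0.30307 kg m²; centre at d = 0.139 + 0.139 + 0.311 + 0.311 + 0.351 = 1.251 m, so I = I_cm + Md² gives I = 0.30307 + (4.92)(1.251)² = 8.0029 kg m².
Total I = 0.19012 + 1.0373 + 8.0029 = 9.2303 kg m².

9.23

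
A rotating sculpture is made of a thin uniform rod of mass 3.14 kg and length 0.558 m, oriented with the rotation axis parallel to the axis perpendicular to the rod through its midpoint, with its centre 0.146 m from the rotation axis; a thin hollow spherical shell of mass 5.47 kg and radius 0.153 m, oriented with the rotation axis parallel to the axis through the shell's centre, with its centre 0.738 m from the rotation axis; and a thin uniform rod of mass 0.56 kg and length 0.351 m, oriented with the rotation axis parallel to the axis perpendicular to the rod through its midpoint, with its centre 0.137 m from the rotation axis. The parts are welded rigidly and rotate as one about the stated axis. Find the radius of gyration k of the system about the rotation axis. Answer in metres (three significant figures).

0.593

Thin rod: I_cm = (1/12)ML² = (1/12)(3.14)(0.558)² = 0.081474 kg·m²; centre at d = 0.146 m, so the parallel axis theorem gives I = 0.081474 + (3.14)(0.146)² = 0.14841 kg·m².
Spherical shell: I_cm = (2/3)MR² = (2/3)(5.47)(0.153)² = 0.085365 kg·m²; centre at d = 0.738 m, so the parallel axis theorem gives I = 0.085365 + (5.47)(0.738)² = 3.0646 kg·m².
Thin rod: I_cm = (1/12)ML² = (1/12)(0.56)(0.351)² = 0.0057494 kg·m²; centre at d = 0.137 m, so the parallel axis theorem gives I = 0.0057494 + (0.56)(0.137)² = 0.01626 kg·m².
Total I = 3.2292 kg·m²; total mass M = 9.17 kg.
k = √(I/M) = √(3.2292/9.17) = 0.59342 m.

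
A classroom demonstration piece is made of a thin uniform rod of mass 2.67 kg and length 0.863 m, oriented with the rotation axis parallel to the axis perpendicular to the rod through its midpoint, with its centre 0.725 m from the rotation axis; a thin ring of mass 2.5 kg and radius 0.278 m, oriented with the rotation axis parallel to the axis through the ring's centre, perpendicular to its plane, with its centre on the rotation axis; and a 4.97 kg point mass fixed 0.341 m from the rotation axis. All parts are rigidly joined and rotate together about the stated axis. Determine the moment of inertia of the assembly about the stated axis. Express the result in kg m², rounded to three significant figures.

2.34

Thin rod: I_cm = (1/12)ML² = (1/12)(2.67)(0.863)² = 0.16571 kg m²; centre at d = 0.725 m, so I = I_cm + Md² gives I = 0.16571 + (2.67)(0.725)² = 1.5691 kg m².
Thin ring: I_cm = MR² = (2.5)(0.278)² = 0.19321 kg m²; axis through the centre, so I = 0.19321 kg m².
Point mass: I_cm = 0; centre at d = 0.341 m, so I = I_cm + Md² gives I = 0 + (4.97)(0.341)² = 0.57792 kg m².
Total I = 1.5691 + 0.19321 + 0.57792 = 2.3403 kg m².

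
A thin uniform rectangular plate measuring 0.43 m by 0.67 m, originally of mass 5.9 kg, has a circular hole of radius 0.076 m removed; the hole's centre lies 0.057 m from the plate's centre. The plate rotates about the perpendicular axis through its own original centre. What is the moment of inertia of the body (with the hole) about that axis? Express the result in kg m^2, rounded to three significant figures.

0.309

Unpierced body about its centre: I₀ = (1/12)M(a²+b²) = (1/12)(5.9)[(0.43)² + (0.67)²] = 0.31162 kg m^2.
The removed disk has mass m = M·πr²/(ab) = (5.9)·π(0.076)²/(0.43·0.67) = 0.37161 kg (same uniform areal density).
Its moment of inertia about the rotation axis (parallel-axis theorem): I_hole = (1/2)mr² + md² = (1/2)(0.37161)(0.076)² + (0.37161)(0.057)² = 0.0022806 kg m^2.
Treating the hole as negative mass, I = I₀ − I_hole = 0.31162 − 0.0022806 = 0.30934 kg m^2.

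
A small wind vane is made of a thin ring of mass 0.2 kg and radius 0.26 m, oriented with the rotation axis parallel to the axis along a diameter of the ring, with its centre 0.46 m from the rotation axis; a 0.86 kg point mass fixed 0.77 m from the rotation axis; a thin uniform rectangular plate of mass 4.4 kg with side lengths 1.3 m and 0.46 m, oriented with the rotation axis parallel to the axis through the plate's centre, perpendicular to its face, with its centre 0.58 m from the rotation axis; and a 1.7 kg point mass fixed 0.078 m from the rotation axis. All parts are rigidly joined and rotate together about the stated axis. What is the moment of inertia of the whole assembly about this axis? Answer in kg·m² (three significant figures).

Thin ring: I_cm = (1/2)MR² = (1/2)(0.2)(0.26)² = 0.00676 kg·m²; centre at d = 0.46 m, so the parallel axis theorem gives I = 0.00676 + (0.2)(0.46)² = 0.04908 kg·m².
Point mass: I_cm = 0; centre at d = 0.77 m, so the parallel axis theorem gives I = 0 + (0.86)(0.77)² = 0.50989 kg·m².
Rectangular plate: I_cm = (1/12)M(a²+b²) = (1/12)(4.4)[(1.3)² + (0.46)²] = 0.69725 kg·m²; centre at d = 0.58 m, so the parallel axis theorem gives I = 0.69725 + (4.4)(0.58)² = 2.1774 kg·m².
Point mass: I_cm = 0; centre at d = 0.078 m, so the parallel axis theorem gives I = 0 + (1.7)(0.078)² = 0.010343 kg·m².
Total I = 0.04908 + 0.50989 + 2.1774 + 0.010343 = 2.7467 kg·m².

2.75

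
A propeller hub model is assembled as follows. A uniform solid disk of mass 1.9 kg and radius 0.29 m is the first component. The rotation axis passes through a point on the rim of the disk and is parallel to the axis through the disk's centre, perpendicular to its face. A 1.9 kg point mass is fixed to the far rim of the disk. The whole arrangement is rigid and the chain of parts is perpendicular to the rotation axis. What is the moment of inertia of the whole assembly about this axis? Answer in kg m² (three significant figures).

Solid disk: I_cm = (1/2)MR² = (1/2)(1.9)(0.29)² = 0.079895 kg m²; centre at d = 0.29 m, so the parallel axis theorem gives I = 0.079895 + (1.9)(0.29)² = 0.23968 kg m².
Point mass: I_cm = 0; centre at d = 0.29 + 0.29 = 0.58 m, so the parallel axis theorem gives I = 0 + (1.9)(0.58)² = 0.63916 kg m².
Total I = 0.23968 + 0.63916 = 0.87884 kg m².

0.879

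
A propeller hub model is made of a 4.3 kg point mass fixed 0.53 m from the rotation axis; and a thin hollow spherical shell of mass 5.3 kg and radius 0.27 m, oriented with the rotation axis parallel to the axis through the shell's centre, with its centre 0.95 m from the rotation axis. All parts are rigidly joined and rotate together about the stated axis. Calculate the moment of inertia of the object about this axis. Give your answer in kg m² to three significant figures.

Point mass: I_cm = 0; centre at d = 0.53 m, so the parallel axis theorem gives I = 0 + (4.3)(0.53)² = 1.2079 kg m².
Spherical shell: I_cm = (2/3)MR² = (2/3)(5.3)(0.27)² = 0.25758 kg m²; centre at d = 0.95 m, so the parallel axis theorem gives I = 0.25758 + (5.3)(0.95)² = 5.0408 kg m².
Total I = 1.2079 + 5.0408 = 6.2487 kg m².

6.25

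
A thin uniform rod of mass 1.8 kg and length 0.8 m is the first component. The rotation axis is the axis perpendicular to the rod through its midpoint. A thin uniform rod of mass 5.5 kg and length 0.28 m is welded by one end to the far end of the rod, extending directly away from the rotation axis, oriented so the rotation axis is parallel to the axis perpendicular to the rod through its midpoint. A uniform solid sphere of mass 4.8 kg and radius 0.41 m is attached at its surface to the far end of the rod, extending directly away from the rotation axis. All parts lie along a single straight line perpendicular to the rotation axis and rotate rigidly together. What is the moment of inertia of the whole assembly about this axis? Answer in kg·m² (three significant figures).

7.76

Thin rod: I_cm = (1/12)ML² = (1/12)(1.8)(0.8)² = 0.096 kg·m²; axis through the centre, so I = 0.096 kg·m².
Thin rod: I_cm = (1/12)ML² = (1/12)(5.5)(0.28)² = 0.035933 kg·m²; centre at d = 0.4 + 0.14 = 0.54 m, so I = I_cm + Md² gives I = 0.035933 + (5.5)(0.54)² = 1.6397 kg·m².
Solid sphere: I_cm = (2/5)MR² = (2/5)(4.8)(0.41)² = 0.32275 kg·m²; centre at d = 0.4 + 0.14 + 0.14 + 0.41 = 1.09 m, so I = I_cm + Md² gives I = 0.32275 + (4.8)(1.09)² = 6.0256 kg·m².
Total I = 0.096 + 1.6397 + 6.0256 = 7.7614 kg·m².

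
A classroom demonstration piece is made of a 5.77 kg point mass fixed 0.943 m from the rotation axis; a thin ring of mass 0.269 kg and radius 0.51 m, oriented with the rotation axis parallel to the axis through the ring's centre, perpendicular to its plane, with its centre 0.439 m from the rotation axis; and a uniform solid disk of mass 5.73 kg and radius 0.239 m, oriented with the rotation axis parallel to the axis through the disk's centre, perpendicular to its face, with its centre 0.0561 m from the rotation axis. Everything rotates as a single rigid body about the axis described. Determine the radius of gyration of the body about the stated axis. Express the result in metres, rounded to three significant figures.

Point mass: I_cm = 0; centre at d = 0.943 m, so the parallel axis theorem gives I = 0 + (5.77)(0.943)² = 5.131 kg m^2.
Thin ring: I_cm = MR² = (0.269)(0.51)² = 0.069967 kg m^2; centre at d = 0.439 m, so the parallel axis theorem gives I = 0.069967 + (0.269)(0.439)² = 0.12181 kg m^2.
Solid disk: I_cm = (1/2)MR² = (1/2)(5.73)(0.239)² = 0.16365 kg m^2; centre at d = 0.0561 m, so the parallel axis theorem gives I = 0.16365 + (5.73)(0.0561)² = 0.18169 kg m^2.
Total I = 5.4345 kg m^2; total mass M = 11.769 kg.
k = √(I/M) = √(5.4345/11.769) = 0.67953 m.

0.680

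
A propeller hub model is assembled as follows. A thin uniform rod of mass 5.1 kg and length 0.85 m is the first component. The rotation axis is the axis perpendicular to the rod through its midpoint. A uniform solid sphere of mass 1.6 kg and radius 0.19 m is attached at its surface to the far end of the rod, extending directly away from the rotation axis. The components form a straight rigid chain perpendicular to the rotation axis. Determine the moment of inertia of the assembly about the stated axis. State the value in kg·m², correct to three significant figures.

Thin rod: I_cm = (1/12)ML² = (1/12)(5.1)(0.85)² = 0.30706 kg·m²; axis through the centre, so I = 0.30706 kg·m².
Solid sphere: I_cm = (2/5)MR² = (2/5)(1.6)(0.19)² = 0.023104 kg·m²; centre at d = 0.425 + 0.19 = 0.615 m, so the parallel axis theorem gives I = 0.023104 + (1.6)(0.615)² = 0.62826 kg·m².
Total I = 0.30706 + 0.62826 = 0.93533 kg·m².

0.935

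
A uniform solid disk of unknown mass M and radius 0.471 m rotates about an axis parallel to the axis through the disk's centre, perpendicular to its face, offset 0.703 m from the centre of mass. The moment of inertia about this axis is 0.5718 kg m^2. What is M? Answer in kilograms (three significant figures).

I = I_cm + Md² = (1/2)MR² + Md² = M·[0.5·(0.471)² + (0.703)²] = M·0.60513.
So M = 0.5718 / 0.60513 = 0.94492 kg.

0.945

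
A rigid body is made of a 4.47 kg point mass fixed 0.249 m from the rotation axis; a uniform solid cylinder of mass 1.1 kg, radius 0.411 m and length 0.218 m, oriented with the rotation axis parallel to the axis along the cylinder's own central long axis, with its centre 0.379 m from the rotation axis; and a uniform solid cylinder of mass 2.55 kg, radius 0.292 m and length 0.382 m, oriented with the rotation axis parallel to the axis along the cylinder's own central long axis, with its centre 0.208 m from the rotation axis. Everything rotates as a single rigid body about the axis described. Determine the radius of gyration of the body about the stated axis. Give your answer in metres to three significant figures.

0.303

Point mass: I_cm = 0; centre at d = 0.249 m, so the parallel axis theorem gives I = 0 + (4.47)(0.249)² = 0.27714 kg·m².
Solid cylinder: I_cm = (1/2)MR² = (1/2)(1.1)(0.411)² = 0.092907 kg·m²; centre at d = 0.379 m, so the parallel axis theorem gives I = 0.092907 + (1.1)(0.379)² = 0.25091 kg·m².
Solid cylinder: I_cm = (1/2)MR² = (1/2)(2.55)(0.292)² = 0.10871 kg·m²; centre at d = 0.208 m, so the parallel axis theorem gives I = 0.10871 + (2.55)(0.208)² = 0.21903 kg·m².
Total I = 0.74709 kg·m²; total mass M = 8.12 kg.
k = √(I/M) = √(0.74709/8.12) = 0.30333 m.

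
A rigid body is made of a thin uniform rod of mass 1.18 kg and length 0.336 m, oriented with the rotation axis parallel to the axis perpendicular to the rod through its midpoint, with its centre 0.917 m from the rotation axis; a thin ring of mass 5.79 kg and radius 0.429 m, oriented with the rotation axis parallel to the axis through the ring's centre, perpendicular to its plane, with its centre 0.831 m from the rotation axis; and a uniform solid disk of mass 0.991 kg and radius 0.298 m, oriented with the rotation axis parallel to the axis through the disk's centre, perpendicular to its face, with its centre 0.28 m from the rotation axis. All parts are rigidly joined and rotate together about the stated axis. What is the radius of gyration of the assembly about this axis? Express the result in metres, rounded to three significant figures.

0.882

Thin rod: I_cm = (1/12)ML² = (1/12)(1.18)(0.336)² = 0.011101 kg m^2; centre at d = 0.917 m, so the parallel axis theorem gives I = 0.011101 + (1.18)(0.917)² = 1.0034 kg m^2.
Thin ring: I_cm = MR² = (5.79)(0.429)² = 1.0656 kg m^2; centre at d = 0.831 m, so the parallel axis theorem gives I = 1.0656 + (5.79)(0.831)² = 5.0639 kg m^2.
Solid disk: I_cm = (1/2)MR² = (1/2)(0.991)(0.298)² = 0.044002 kg m^2; centre at d = 0.28 m, so the parallel axis theorem gives I = 0.044002 + (0.991)(0.28)² = 0.1217 kg m^2.
Total I = 6.189 kg m^2; total mass M = 7.961 kg.
k = √(I/M) = √(6.189/7.961) = 0.88171 m.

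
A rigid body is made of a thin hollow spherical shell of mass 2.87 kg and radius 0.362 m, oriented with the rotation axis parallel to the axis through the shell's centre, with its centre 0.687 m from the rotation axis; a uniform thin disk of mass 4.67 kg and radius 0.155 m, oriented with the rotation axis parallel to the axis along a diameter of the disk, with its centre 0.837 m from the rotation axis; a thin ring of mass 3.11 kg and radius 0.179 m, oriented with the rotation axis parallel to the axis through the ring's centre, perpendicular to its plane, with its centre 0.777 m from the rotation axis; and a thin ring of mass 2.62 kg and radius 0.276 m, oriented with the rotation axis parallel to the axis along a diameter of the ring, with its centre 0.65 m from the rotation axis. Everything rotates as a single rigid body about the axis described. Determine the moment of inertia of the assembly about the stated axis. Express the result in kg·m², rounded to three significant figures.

8.09

Spherical shell: I_cm = (2/3)MR² = (2/3)(2.87)(0.362)² = 0.25073 kg·m²; centre at d = 0.687 m, so I = I_cm + Md² gives I = 0.25073 + (2.87)(0.687)² = 1.6053 kg·m².
Thin disk: I_cm = (1/4)MR² = (1/4)(4.67)(0.155)² = 0.028049 kg·m²; centre at d = 0.837 m, so I = I_cm + Md² gives I = 0.028049 + (4.67)(0.837)² = 3.2997 kg·m².
Thin ring: I_cm = MR² = (3.11)(0.179)² = 0.099648 kg·m²; centre at d = 0.777 m, so I = I_cm + Md² gives I = 0.099648 + (3.11)(0.777)² = 1.9772 kg·m².
Thin ring: I_cm = (1/2)MR² = (1/2)(2.62)(0.276)² = 0.099791 kg·m²; centre at d = 0.65 m, so I = I_cm + Md² gives I = 0.099791 + (2.62)(0.65)² = 1.2067 kg·m².
Total I = 1.6053 + 3.2997 + 1.9772 + 1.2067 = 8.089 kg·m².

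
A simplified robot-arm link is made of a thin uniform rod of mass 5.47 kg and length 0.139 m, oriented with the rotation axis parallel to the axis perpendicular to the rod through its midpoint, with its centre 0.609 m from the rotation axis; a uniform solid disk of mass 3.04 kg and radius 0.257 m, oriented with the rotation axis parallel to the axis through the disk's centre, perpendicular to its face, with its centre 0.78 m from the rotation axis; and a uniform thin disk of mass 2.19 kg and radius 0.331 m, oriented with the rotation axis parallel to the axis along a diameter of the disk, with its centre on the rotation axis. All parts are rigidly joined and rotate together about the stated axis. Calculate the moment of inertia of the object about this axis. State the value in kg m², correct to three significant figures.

Thin rod: I_cm = (1/12)ML² = (1/12)(5.47)(0.139)² = 0.0088072 kg m²; centre at d = 0.609 m, so the parallel axis theorem gives I = 0.0088072 + (5.47)(0.609)² = 2.0375 kg m².
Solid disk: I_cm = (1/2)MR² = (1/2)(3.04)(0.257)² = 0.10039 kg m²; centre at d = 0.78 m, so the parallel axis theorem gives I = 0.10039 + (3.04)(0.78)² = 1.9499 kg m².
Thin disk: I_cm = (1/4)MR² = (1/4)(2.19)(0.331)² = 0.059985 kg m²; axis through the centre, so I = 0.059985 kg m².
Total I = 2.0375 + 1.9499 + 0.059985 = 4.0474 kg m².

4.05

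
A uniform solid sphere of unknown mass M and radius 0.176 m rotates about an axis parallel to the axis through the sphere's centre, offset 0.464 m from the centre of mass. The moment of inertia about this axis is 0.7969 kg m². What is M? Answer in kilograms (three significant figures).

I = I_cm + Md² = (2/5)MR² + Md² = M·[0.4·(0.176)² + (0.464)²] = M·0.22769.
So M = 0.7969 / 0.22769 = 3.5 kg.

3.50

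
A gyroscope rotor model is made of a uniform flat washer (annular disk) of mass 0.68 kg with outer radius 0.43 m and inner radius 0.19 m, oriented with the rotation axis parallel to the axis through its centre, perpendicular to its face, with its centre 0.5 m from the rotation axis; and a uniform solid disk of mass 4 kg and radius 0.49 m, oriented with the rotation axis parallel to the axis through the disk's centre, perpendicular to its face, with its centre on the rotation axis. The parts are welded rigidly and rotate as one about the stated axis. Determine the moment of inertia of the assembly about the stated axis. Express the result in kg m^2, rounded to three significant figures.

0.725

Annular disk: I_cm = (1/2)M(R²+r²) = (1/2)(0.68)[(0.43)² + (0.19)²] = 0.07514 kg m^2; centre at d = 0.5 m, so the parallel axis theorem gives I = 0.07514 + (0.68)(0.5)² = 0.24514 kg m^2.
Solid disk: I_cm = (1/2)MR² = (1/2)(4)(0.49)² = 0.4802 kg m^2; axis through the centre, so I = 0.4802 kg m^2.
Total I = 0.24514 + 0.4802 = 0.72534 kg m^2.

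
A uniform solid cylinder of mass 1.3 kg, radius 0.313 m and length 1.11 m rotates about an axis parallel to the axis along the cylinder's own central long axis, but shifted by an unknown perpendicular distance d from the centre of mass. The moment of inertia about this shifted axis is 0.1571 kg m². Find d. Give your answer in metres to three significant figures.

0.268

About the centre-of-mass axis, I_cm = (1/2)MR² = (1/2)(1.3)(0.313)² = 0.06368 kg m².
Parallel axis theorem: I = I_cm + Md², so Md² = 0.1571 − 0.06368 = 0.09342 kg m².
d = √(0.09342 / 1.3) = 0.26807 m.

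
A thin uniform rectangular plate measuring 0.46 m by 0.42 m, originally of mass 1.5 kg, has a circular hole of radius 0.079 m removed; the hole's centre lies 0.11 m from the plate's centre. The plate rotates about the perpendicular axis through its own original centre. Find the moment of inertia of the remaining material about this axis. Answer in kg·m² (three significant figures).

0.0462

Unpierced body about its centre: I₀ = (1/12)M(a²+b²) = (1/12)(1.5)[(0.46)² + (0.42)²] = 0.0485 kg·m².
The removed disk has mass m = M·πr²/(ab) = (1.5)·π(0.079)²/(0.46·0.42) = 0.15223 kg (same uniform areal density).
Its moment of inertia about the rotation axis (parallel-axis theorem): I_hole = (1/2)mr² + md² = (1/2)(0.15223)(0.079)² + (0.15223)(0.11)² = 0.002317 kg·m².
Treating the hole as negative mass, I = I₀ − I_hole = 0.0485 − 0.002317 = 0.046183 kg·m².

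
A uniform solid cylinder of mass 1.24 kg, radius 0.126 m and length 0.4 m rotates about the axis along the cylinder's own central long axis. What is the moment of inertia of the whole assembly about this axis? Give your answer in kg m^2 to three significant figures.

I_cm = (1/2)MR² = (1/2)(1.24)(0.126)² = 0.0098431 kg m^2; axis through the centre, so I = 0.0098431 kg m^2.

0.00984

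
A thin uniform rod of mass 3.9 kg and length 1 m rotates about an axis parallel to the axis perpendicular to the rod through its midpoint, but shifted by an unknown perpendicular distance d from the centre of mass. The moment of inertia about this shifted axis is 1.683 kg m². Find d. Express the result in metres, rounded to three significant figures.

0.590

About the centre-of-mass axis, I_cm = (1/12)ML² = (1/12)(3.9)(1)² = 0.325 kg m².
Parallel axis theorem: I = I_cm + Md², so Md² = 1.683 − 0.325 = 1.358 kg m².
d = √(1.358 / 3.9) = 0.59009 m.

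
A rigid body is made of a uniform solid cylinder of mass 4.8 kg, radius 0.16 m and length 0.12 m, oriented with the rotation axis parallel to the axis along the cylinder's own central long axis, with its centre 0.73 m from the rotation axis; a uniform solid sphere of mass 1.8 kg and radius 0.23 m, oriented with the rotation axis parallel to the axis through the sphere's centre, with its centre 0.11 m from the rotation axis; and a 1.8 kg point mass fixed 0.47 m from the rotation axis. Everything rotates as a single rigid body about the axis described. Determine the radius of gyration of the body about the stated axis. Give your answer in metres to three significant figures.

0.605

Solid cylinder: I_cm = (1/2)MR² = (1/2)(4.8)(0.16)² = 0.06144 kg·m²; centre at d = 0.73 m, so I = I_cm + Md² gives I = 0.06144 + (4.8)(0.73)² = 2.6194 kg·m².
Solid sphere: I_cm = (2/5)MR² = (2/5)(1.8)(0.23)² = 0.038088 kg·m²; centre at d = 0.11 m, so I = I_cm + Md² gives I = 0.038088 + (1.8)(0.11)² = 0.059868 kg·m².
Point mass: I_cm = 0; centre at d = 0.47 m, so I = I_cm + Md² gives I = 0 + (1.8)(0.47)² = 0.39762 kg·m².
Total I = 3.0768 kg·m²; total mass M = 8.4 kg.
k = √(I/M) = √(3.0768/8.4) = 0.60522 m.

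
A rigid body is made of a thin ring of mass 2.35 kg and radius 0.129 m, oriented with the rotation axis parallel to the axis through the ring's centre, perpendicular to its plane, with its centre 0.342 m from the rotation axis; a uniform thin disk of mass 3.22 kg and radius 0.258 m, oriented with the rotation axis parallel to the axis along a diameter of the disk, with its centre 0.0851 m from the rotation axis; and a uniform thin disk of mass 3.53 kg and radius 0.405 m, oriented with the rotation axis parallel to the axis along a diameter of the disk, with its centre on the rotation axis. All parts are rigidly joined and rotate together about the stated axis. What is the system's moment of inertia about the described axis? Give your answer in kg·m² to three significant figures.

Thin ring: I_cm = MR² = (2.35)(0.129)² = 0.039106 kg·m²; centre at d = 0.342 m, so I = I_cm + Md² gives I = 0.039106 + (2.35)(0.342)² = 0.31397 kg·m².
Thin disk: I_cm = (1/4)MR² = (1/4)(3.22)(0.258)² = 0.053584 kg·m²; centre at d = 0.0851 m, so I = I_cm + Md² gives I = 0.053584 + (3.22)(0.0851)² = 0.076903 kg·m².
Thin disk: I_cm = (1/4)MR² = (1/4)(3.53)(0.405)² = 0.14475 kg·m²; axis through the centre, so I = 0.14475 kg·m².
Total I = 0.31397 + 0.076903 + 0.14475 = 0.53563 kg·m².

0.536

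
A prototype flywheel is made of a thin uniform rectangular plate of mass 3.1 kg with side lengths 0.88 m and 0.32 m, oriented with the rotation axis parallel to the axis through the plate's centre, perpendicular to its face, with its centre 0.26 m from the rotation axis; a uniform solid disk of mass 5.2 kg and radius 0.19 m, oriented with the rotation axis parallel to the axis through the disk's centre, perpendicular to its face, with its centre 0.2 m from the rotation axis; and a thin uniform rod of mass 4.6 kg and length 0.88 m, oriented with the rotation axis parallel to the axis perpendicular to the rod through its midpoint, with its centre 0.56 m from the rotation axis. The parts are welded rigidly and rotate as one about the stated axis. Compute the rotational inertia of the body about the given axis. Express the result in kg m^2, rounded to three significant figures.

2.48

Rectangular plate: I_cm = (1/12)M(a²+b²) = (1/12)(3.1)[(0.88)² + (0.32)²] = 0.22651 kg m^2; centre at d = 0.26 m, so I = I_cm + Md² gives I = 0.22651 + (3.1)(0.26)² = 0.43607 kg m^2.
Solid disk: I_cm = (1/2)MR² = (1/2)(5.2)(0.19)² = 0.09386 kg m^2; centre at d = 0.2 m, so I = I_cm + Md² gives I = 0.09386 + (5.2)(0.2)² = 0.30186 kg m^2.
Thin rod: I_cm = (1/12)ML² = (1/12)(4.6)(0.88)² = 0.29685 kg m^2; centre at d = 0.56 m, so I = I_cm + Md² gives I = 0.29685 + (4.6)(0.56)² = 1.7394 kg m^2.
Total I = 0.43607 + 0.30186 + 1.7394 = 2.4773 kg m^2.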